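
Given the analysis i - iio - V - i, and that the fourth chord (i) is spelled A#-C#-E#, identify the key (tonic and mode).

The chord A#m is a minor triad rooted on A#; its label is i.
If A# is scale degree 1 and the mode makes that degree carry a minor triad, the tonic is A# and the mode is minor.

A# minor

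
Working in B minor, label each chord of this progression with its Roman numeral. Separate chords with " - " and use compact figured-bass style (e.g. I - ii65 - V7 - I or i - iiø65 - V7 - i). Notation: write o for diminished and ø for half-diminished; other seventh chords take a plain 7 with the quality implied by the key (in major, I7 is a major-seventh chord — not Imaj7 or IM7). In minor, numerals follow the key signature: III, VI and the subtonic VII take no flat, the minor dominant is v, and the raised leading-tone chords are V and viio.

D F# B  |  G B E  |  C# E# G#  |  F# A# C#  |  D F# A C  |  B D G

D-F#-B: minor triad on B = scale degree 1 → i6.
G-B-E: root E is the subdominant; minor triad there is iv6.
C#-E#-G# is the secondary dominant of V (major triad on C#): V/V.
F#-A#-C#: root F# is the dominant; major triad there is V.
D-F#-A-C: a dominant seventh chord on D, the applied dominant of VI → V7/VI.
B-D-G: major triad on G = scale degree 6 → VI6.

i6 - iv6 - V/V - V - V7/VI - VI6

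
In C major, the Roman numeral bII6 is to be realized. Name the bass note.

bII in C major has root Db; the chord is Db-F-Ab.
The figure 6 means first inversion — the third is in the bass.

F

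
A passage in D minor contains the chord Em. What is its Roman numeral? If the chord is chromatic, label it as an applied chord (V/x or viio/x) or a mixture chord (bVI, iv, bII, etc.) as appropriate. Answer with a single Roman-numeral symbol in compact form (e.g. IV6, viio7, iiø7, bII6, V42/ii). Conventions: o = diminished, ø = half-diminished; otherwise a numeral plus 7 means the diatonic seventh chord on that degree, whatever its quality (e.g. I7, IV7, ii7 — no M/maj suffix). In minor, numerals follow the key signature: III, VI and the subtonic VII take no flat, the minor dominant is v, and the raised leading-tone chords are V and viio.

Stacked in thirds the chord is E-G-B: a minor triad on E.
E is the second degree of D minor. This is the minor supertonic, borrowed from the parallel major (the Dorian ii).

ii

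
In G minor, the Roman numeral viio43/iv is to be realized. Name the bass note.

The applied chord viio43/iv is rooted on B: B-D-F-Ab.
The figure 43 means second inversion — the fifth is in the bass.

F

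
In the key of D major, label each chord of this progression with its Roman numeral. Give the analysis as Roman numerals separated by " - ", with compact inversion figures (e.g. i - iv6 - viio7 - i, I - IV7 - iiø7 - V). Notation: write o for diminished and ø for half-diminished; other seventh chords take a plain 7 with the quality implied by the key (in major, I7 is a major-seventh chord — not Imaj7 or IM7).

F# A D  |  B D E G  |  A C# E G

I6 - ii43 - V7

F#-A-D: root D is the tonic; major triad there is I6.
B-D-E-G: root E is the supertonic; minor seventh chord there is ii43.
A-C#-E-G: dominant seventh chord on A = scale degree 5 → V7.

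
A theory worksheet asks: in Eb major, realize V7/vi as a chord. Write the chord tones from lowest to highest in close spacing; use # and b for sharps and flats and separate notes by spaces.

G B D F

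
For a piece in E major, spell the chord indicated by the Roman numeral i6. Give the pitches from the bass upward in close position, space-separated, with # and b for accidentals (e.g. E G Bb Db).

G B E

i6 is the minor tonic, borrowed from the parallel minor. In E major that root is E.
So the chord is E-G-B.
The figured bass 6 indicates first inversion, placing the third (G) in the bass: G-B-E.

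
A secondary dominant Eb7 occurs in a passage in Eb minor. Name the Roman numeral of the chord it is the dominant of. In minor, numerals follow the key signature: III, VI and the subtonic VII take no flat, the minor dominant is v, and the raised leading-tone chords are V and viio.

iv

The chord is a dominant seventh chord on Eb.
A dominant resolves down a perfect fifth: Eb → Ab. In Eb minor, Ab is scale degree 4, i.e. iv.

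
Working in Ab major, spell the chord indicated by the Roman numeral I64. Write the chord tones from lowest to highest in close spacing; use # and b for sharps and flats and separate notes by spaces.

In Ab major, scale degree 1 is Ab, and the diatonic chord built there is a major triad.
Stacking thirds from Ab gives Ab-C-Eb.
The figured bass 64 indicates second inversion, placing the fifth (Eb) in the bass: Eb-Ab-C.

Eb Ab C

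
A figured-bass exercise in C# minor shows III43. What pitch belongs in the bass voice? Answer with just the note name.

B

III in C# minor has root E; the chord is E-G#-B-D#.
The figure 43 means second inversion — the fifth is in the bass.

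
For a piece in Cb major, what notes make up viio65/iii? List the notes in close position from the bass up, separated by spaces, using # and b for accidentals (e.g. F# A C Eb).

F Ab Cb D

The slash marks an applied leading-tone chord: viio of iii. In Cb major, iii is Eb, so the leading tone to it is D, a half step below.
Building a fully diminished seventh chord on D gives D-F-Ab-Cb.
With the 65 figure the chord is in first inversion; from the bass F upward in close position it reads F-Ab-Cb-D.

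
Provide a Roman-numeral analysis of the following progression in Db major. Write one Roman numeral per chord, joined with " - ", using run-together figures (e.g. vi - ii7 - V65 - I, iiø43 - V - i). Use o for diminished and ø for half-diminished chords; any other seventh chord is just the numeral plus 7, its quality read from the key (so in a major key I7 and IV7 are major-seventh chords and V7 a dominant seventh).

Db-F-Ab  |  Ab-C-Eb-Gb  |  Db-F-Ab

I - V7 - I

Db-F-Ab: root Db is the tonic; major triad there is I.
Ab-C-Eb-Gb has root Ab, degree 5 in Db major, so V7.
Db-F-Ab: root Db is the tonic; major triad there is I.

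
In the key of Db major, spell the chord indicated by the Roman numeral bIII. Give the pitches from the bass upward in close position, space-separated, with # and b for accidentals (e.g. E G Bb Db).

bIII is a major triad on the lowered third degree, borrowed from the parallel minor. In Db major that root is Fb.
So the chord is Fb-Ab-Cb.

Fb Ab Cb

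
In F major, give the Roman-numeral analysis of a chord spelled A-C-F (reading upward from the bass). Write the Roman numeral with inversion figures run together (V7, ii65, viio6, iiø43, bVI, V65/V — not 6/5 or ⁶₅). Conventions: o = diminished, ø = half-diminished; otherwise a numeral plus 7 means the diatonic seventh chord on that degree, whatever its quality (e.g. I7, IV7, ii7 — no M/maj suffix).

The pitches F-A-C form a major triad rooted on F.
In F major, F is the tonic; the diatonic major triad there is I.
With A in the bass the chord is in first inversion, so the figured bass is 6.

I6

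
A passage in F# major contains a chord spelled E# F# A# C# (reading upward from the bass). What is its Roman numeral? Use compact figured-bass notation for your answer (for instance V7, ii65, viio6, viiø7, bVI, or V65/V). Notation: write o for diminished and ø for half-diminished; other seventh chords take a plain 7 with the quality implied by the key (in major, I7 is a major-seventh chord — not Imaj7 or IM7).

I42

The pitches F#-A#-C#-E# form a major seventh chord rooted on F#.
In F# major, F# is the tonic; the diatonic major seventh chord there is I7.
With E# in the bass the chord is in third inversion, so the figured bass is 42.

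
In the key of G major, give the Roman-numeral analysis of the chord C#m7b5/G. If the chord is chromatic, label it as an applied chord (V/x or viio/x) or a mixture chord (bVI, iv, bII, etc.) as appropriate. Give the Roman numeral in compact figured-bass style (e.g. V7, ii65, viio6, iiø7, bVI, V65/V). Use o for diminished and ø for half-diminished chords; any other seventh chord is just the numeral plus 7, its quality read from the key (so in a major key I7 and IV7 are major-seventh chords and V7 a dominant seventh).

viiø43/V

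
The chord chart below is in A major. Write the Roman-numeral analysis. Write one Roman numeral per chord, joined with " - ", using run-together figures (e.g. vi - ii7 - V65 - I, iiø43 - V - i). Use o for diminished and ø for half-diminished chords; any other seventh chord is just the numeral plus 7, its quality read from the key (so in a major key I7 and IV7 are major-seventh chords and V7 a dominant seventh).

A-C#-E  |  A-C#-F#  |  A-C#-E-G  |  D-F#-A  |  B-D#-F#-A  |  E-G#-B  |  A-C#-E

I - vi6 - V7/IV - IV - V7/V - V - I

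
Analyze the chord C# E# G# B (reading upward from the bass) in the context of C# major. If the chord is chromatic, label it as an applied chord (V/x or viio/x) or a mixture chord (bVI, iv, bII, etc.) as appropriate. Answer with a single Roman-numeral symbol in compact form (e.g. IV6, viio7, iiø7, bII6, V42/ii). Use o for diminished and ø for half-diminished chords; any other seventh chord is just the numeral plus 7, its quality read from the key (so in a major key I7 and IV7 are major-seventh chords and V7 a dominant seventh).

The pitches C#-E#-G#-B form a dominant seventh chord rooted on C#.
C# is not a diatonic chord root with this quality in C# major, but it lies a perfect fifth above F# (IV), so the chord functions as an applied dominant of IV.

V7/IV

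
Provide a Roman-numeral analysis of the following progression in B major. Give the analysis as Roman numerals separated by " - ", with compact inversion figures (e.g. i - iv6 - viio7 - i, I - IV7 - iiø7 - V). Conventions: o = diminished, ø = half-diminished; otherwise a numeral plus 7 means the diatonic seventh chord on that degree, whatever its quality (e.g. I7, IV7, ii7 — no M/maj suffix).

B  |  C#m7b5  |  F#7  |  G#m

I - iiø7 - V7 - vi

B: major triad on B = scale degree 1 → I.
C#m7b5: C# with this quality isn't in the key; it's iiø7, borrowed from the parallel minor.
F#7: root F# is the dominant; dominant seventh chord there is V7.
G#m: minor triad on G# = scale degree 6 → vi.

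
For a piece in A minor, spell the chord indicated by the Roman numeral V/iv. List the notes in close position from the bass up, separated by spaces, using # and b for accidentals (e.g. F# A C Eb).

A C# E

V/iv is a secondary dominant — the dominant triad of iv. iv in A minor is D, so the applied chord's root is A, a perfect fifth above.
Building a major triad on A gives A-C#-E.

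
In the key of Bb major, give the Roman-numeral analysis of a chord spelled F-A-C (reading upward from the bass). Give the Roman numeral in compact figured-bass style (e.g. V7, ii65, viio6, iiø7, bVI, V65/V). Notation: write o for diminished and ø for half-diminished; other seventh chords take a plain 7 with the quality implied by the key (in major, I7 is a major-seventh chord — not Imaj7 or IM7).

The pitches F-A-C form a major triad rooted on F.
In Bb major, F is the dominant; the diatonic major triad there is V.

V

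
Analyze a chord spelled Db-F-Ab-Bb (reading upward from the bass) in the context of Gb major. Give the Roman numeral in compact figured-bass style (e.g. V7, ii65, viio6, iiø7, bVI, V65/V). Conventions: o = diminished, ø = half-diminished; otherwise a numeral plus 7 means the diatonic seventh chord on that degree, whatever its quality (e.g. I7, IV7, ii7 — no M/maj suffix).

iii65

Stacked in thirds the chord is Bb-Db-F-Ab: a minor seventh chord on Bb.
In Gb major, Bb is the mediant; the diatonic minor seventh chord there is iii7.
With Db in the bass the chord is in first inversion, so the figured bass is 65.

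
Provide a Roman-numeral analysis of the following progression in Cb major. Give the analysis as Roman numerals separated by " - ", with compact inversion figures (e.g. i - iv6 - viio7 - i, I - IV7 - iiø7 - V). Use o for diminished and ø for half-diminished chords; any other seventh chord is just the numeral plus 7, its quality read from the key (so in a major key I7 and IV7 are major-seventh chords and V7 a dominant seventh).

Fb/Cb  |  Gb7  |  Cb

Fb/Cb: major triad on Fb = scale degree 4 → IV64.
Gb7: root Gb is the dominant; dominant seventh chord there is V7.
Cb: major triad on Cb = scale degree 1 → I.

IV64 - V7 - I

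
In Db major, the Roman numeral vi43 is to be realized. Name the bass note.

F

vi in Db major has root Bb; the chord is Bb-Db-F-Ab.
The figure 43 means second inversion — the fifth is in the bass.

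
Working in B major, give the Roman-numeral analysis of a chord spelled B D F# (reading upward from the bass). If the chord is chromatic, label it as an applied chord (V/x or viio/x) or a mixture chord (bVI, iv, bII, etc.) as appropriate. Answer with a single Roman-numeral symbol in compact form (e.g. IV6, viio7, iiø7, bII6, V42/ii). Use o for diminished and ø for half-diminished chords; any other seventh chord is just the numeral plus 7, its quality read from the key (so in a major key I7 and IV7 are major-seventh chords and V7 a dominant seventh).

i

Stacked in thirds the chord is B-D-F#: a minor triad on B.
B is the first degree of B major. This is the minor tonic, borrowed from the parallel minor.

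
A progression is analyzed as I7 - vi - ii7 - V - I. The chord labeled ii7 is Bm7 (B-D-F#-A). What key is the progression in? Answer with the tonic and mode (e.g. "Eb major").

The chord Bm7 is a minor seventh chord rooted on B; its label is ii7.
If B is scale degree 2 and the mode makes that degree carry a minor seventh chord, the tonic is A and the mode is major.

A major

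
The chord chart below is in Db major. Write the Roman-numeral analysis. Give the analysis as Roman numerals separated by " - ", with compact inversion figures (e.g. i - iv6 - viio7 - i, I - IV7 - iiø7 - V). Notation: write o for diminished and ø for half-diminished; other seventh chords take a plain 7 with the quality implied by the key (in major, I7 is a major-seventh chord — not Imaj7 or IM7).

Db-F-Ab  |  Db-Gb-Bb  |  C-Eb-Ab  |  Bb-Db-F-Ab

Db-F-Ab has root Db, degree 1 in Db major, so I.
Db-Gb-Bb: major triad on Gb = scale degree 4 → IV64.
C-Eb-Ab: major triad on Ab = scale degree 5 → V6.
Bb-Db-F-Ab: minor seventh chord on Bb = scale degree 6 → vi7.

I - IV64 - V6 - vi7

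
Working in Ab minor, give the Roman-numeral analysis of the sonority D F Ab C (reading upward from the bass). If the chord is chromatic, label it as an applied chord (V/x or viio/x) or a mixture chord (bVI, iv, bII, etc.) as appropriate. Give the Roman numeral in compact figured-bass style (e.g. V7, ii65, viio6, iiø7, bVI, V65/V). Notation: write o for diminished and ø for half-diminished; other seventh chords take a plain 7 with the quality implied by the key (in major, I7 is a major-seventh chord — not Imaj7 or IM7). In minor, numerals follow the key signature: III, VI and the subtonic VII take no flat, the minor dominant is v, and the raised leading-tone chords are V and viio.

The pitches D-F-Ab-C form a half-diminished seventh chord rooted on D.
D sits a half step below Eb (V in Ab minor); a diminished chord there is the applied leading-tone chord of V.

viiø7/V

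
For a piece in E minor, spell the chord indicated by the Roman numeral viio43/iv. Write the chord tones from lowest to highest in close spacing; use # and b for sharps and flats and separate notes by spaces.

D F G# B

The slash marks an applied leading-tone chord: viio of iv. In E minor, iv is A, so the leading tone to it is G#, a half step below.
Building a fully diminished seventh chord on G# gives G#-B-D-F.
With the 43 figure the chord is in second inversion; from the bass D upward in close position it reads D-F-G#-B.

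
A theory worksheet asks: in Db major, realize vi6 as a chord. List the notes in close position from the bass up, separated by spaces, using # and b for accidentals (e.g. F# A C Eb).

Db F Bb

The numeral's case and figure indicate a minor triad. In Db major its root, the submediant, is Bb.
Stacking thirds from Bb gives Bb-Db-F.
With the 6 figure the chord is in first inversion; from the bass Db upward in close position it reads Db-F-Bb.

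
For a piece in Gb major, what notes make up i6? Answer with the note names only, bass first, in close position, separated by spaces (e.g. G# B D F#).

Scale degree 1 in Gb major is Gb; here the chord built on it is altered to a minor triad. i6 is the minor tonic, borrowed from the parallel minor.
So the chord is Gb-Bbb-Db.
The figured bass 6 indicates first inversion, placing the third (Bbb) in the bass: Bbb-Db-Gb.

Bbb Db Gb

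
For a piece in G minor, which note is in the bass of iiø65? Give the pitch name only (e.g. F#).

C

iiø in G minor has root A; the chord is A-C-Eb-G.
The figure 65 means first inversion — the third is in the bass.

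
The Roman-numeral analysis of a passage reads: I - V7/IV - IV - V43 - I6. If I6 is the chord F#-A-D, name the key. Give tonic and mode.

D major

The anchor chord is a major triad on D, labeled I6.
If D is scale degree 1 and the mode makes that degree carry a major triad, the tonic is D and the mode is major.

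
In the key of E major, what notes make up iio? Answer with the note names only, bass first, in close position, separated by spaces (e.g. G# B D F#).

F# A C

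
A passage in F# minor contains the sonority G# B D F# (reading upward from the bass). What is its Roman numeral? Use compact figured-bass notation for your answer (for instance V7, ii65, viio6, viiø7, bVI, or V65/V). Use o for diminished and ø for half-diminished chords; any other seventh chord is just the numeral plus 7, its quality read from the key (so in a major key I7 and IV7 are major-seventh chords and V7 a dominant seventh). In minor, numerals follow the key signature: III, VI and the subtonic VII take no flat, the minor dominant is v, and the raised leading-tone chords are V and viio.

iiø7

The pitches G#-B-D-F# form a half-diminished seventh chord rooted on G#.
In F# minor, G# is the supertonic; the diatonic half-diminished seventh chord there is iiø7.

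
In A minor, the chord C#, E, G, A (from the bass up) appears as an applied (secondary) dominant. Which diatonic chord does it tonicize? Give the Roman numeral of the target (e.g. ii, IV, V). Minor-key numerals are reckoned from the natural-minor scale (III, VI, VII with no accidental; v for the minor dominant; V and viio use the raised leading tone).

The chord is a dominant seventh chord on A.
A dominant resolves down a perfect fifth: A → D. In A minor, D is scale degree 4, i.e. iv.

iv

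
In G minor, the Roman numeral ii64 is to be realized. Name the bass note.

E

ii in G minor has root A; the chord is A-C-E.
The figure 64 means second inversion — the fifth is in the bass.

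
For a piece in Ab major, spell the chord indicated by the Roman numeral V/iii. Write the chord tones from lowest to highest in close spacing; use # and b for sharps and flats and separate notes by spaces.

G B D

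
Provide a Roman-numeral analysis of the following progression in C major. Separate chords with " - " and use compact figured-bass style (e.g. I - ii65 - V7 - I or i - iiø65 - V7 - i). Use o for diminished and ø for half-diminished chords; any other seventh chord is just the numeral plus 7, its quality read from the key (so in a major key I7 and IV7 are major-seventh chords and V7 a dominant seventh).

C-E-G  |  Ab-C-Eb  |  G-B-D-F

I - bVI - V7

C-E-G: major triad on C = scale degree 1 → I.
Ab-C-Eb: major triad on Ab — chromatic; bVI (borrowed from the parallel minor).
G-B-D-F: dominant seventh chord on G = scale degree 5 → V7.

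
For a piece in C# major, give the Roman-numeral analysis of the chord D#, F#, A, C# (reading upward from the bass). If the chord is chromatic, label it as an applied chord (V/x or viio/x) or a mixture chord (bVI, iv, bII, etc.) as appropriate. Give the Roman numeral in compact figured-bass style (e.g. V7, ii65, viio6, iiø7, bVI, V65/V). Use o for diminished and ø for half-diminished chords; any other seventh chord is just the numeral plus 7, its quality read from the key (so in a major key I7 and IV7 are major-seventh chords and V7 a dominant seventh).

Stacked in thirds the chord is D#-F#-A-C#: a half-diminished seventh chord on D#.
D# is the second degree of C# major. This is the half-diminished supertonic seventh, borrowed from the parallel minor.

iiø7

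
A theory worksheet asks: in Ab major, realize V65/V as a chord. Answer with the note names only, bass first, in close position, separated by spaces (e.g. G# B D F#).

D F Ab Bb

V65/V is a secondary dominant — the dominant seventh of V. V in Ab major is Eb, so the applied chord's root is Bb, a perfect fifth above.
Building a dominant seventh chord on Bb gives Bb-D-F-Ab.
The figured bass 65 indicates first inversion, placing the third (D) in the bass: D-F-Ab-Bb.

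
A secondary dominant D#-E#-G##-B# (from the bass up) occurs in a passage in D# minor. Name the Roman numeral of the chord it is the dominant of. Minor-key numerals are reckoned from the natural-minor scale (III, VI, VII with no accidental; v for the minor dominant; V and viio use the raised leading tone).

V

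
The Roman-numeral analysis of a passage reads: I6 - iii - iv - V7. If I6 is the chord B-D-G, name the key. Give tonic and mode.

The chord G/B is a major triad rooted on G; its label is I6.
If G is scale degree 1 and the mode makes that degree carry a major triad, the tonic is G and the mode is major.

G major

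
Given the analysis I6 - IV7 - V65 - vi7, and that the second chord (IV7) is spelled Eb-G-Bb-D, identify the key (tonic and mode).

Bb major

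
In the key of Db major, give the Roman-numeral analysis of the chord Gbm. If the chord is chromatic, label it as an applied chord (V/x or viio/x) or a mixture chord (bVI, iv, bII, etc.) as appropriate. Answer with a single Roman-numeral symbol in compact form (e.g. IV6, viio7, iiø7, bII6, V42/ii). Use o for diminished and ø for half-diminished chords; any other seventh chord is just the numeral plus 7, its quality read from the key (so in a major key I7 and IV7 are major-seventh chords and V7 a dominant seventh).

The pitches Gb-Bbb-Db form a minor triad rooted on Gb.
Gb is the fourth degree of Db major. This is the minor subdominant, borrowed from the parallel minor.

iv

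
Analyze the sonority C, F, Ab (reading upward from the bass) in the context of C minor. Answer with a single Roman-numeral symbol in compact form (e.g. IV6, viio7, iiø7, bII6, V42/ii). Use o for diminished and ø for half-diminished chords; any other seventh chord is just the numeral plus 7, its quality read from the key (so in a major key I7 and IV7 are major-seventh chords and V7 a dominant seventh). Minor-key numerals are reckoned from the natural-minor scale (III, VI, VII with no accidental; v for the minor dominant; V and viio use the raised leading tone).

The pitches F-Ab-C form a minor triad rooted on F.
F is scale degree 4 in C minor, and a minor triad on that degree is written iv.
With C in the bass the chord is in second inversion, so the figured bass is 64.

iv64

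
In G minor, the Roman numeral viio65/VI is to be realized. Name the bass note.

F

The applied chord viio65/VI is rooted on D: D-F-Ab-Cb.
The figure 65 means first inversion — the third is in the bass.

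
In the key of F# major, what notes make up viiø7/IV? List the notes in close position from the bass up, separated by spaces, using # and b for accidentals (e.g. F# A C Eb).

The slash marks an applied leading-tone chord: viio of IV. In F# major, IV is B, so the leading tone to it is A#, a half step below.
Building a half-diminished seventh chord on A# gives A#-C#-E-G#.

A# C# E G#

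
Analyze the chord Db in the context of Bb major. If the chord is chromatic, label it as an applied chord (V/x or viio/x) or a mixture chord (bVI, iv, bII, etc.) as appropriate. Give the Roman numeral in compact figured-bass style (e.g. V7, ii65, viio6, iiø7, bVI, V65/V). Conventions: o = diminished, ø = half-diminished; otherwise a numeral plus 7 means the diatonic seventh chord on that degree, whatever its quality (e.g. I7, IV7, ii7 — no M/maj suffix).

bIII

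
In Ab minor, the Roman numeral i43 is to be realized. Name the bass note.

Eb

i in Ab minor has root Ab; the chord is Ab-Cb-Eb-Gb.
The figure 43 means second inversion — the fifth is in the bass.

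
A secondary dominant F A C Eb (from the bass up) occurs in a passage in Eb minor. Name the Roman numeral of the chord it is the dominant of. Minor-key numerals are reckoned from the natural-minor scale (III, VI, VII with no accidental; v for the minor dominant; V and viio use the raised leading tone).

V

The chord is a dominant seventh chord on F.
A dominant resolves down a perfect fifth: F → Bb. In Eb minor, Bb is scale degree 5, i.e. V.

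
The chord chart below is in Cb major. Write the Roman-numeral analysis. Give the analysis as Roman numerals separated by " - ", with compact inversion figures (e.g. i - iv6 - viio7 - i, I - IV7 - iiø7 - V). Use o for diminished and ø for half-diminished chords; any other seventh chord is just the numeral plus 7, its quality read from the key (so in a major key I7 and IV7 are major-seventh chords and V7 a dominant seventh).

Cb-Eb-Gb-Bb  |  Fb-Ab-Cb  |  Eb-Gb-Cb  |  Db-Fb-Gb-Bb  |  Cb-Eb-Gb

Cb-Eb-Gb-Bb: major seventh chord on Cb = scale degree 1 → I7.
Fb-Ab-Cb: root Fb is the subdominant; major triad there is IV.
Eb-Gb-Cb has root Cb, degree 1 in Cb major, so I6.
Db-Fb-Gb-Bb: root Gb is the dominant; dominant seventh chord there is V43.
Cb-Eb-Gb: major triad on Cb = scale degree 1 → I.

I7 - IV - I6 - V43 - I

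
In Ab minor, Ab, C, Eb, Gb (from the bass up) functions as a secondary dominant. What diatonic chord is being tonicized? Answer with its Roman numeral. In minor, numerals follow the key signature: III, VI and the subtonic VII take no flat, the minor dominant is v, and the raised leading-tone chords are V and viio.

iv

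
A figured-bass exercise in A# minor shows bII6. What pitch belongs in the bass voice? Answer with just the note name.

D#

bII in A# minor has root B; the chord is B-D#-F#.
The figure 6 means first inversion — the third is in the bass.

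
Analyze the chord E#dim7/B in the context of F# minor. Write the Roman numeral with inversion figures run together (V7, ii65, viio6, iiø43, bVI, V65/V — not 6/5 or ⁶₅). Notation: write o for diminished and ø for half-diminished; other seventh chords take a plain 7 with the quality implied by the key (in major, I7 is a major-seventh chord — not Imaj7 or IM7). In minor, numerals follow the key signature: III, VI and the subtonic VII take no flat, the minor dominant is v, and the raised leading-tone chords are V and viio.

Stacked in thirds the chord is E#-G#-B-D: a fully diminished seventh chord on E#.
E# is scale degree 7 in F# minor, and a fully diminished seventh chord on that degree is written viio7.
With B in the bass the chord is in second inversion, so the figured bass is 43.

viio43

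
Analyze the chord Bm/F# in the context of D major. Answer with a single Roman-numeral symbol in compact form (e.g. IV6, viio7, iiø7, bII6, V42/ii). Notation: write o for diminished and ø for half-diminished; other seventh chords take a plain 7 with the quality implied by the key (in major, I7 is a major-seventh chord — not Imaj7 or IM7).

vi64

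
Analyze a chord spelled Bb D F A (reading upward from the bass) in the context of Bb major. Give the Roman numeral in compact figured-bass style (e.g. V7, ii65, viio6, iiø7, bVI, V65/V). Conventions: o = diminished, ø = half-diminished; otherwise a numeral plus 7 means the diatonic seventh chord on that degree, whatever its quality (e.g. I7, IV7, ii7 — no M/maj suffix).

I7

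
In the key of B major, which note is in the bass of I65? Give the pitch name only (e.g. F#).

I in B major has root B; the chord is B-D#-F#-A#.
The figure 65 means first inversion — the third is in the bass.

D#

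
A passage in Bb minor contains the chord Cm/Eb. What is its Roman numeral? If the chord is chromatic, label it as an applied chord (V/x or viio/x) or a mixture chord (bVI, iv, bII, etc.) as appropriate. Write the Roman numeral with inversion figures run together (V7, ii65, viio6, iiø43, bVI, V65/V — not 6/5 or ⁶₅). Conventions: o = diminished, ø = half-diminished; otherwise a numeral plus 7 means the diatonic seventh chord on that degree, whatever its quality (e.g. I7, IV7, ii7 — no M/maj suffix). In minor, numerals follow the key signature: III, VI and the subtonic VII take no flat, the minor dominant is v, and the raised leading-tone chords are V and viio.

Stacked in thirds the chord is C-Eb-G: a minor triad on C.
C is the second degree of Bb minor. This is the minor supertonic, borrowed from the parallel major (the Dorian ii).
With Eb in the bass the chord is in first inversion, so the figured bass is 6.

ii6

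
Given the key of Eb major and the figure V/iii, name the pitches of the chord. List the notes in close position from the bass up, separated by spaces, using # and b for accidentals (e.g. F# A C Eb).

The slash means an applied dominant: we want the dominant of iii. In Eb major, iii is G minor, and its dominant is built on D.
Building a major triad on D gives D-F#-A.

D F# A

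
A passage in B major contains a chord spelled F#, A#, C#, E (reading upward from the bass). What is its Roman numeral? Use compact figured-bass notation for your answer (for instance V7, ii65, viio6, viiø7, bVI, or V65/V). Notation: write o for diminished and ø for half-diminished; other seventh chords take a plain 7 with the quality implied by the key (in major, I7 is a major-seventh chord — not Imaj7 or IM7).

V7

The pitches F#-A#-C#-E form a dominant seventh chord rooted on F#.
F# is scale degree 5 in B major, and a dominant seventh chord on that degree is written V7.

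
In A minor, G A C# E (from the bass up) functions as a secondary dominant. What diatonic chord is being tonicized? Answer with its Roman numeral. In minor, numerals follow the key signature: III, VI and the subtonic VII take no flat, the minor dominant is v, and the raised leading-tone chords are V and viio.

The chord is a dominant seventh chord on A.
A dominant resolves down a perfect fifth: A → D. In A minor, D is scale degree 4, i.e. iv.

iv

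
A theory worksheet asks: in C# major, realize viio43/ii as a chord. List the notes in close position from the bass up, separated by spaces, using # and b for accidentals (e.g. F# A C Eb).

G# B C## E#

The slash marks an applied leading-tone chord: viio of ii. In C# major, ii is D#, so the leading tone to it is C##, a half step below.
Building a fully diminished seventh chord on C## gives C##-E#-G#-B.
The figured bass 43 indicates second inversion, placing the fifth (G#) in the bass: G#-B-C##-E#.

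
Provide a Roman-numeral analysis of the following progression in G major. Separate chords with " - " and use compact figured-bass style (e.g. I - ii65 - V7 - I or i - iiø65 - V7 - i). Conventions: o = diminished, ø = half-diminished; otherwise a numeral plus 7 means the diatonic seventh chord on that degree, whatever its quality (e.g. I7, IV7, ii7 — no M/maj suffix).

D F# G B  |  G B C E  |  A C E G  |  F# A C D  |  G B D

I43 - IV43 - ii7 - V65 - I

D-F#-G-B has root G, degree 1 in G major, so I43.
G-B-C-E: major seventh chord on C = scale degree 4 → IV43.
A-C-E-G: minor seventh chord on A = scale degree 2 → ii7.
F#-A-C-D: dominant seventh chord on D = scale degree 5 → V65.
G-B-D: major triad on G = scale degree 1 → I.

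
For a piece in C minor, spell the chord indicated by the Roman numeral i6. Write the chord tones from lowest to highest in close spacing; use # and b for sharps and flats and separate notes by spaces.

Eb G C

The numeral's case and figure indicate a minor triad. In C minor its root, the tonic, is C.
That chord is spelled C-Eb-G.
The figured bass 6 indicates first inversion, placing the third (Eb) in the bass: Eb-G-C.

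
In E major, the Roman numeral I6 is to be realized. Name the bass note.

I in E major has root E; the chord is E-G#-B.
The figure 6 means first inversion — the third is in the bass.

G#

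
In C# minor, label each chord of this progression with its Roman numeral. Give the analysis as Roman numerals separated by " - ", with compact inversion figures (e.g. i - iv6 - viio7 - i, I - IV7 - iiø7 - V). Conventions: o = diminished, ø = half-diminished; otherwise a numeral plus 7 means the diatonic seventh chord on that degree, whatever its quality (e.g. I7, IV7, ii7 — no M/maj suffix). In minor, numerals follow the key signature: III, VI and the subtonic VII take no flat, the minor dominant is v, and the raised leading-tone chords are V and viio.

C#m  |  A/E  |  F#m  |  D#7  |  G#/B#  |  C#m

C#m: minor triad on C# = scale degree 1 → i.
A/E: root A is the submediant; major triad there is VI64.
F#m: root F# is the subdominant; minor triad there is iv.
D#7: a dominant seventh chord on D#, the applied dominant of V → V7/V.
G#/B# has root G#, degree 5 in C# minor, so V6.
C#m: root C# is the tonic; minor triad there is i.

i - VI64 - iv - V7/V - V6 - i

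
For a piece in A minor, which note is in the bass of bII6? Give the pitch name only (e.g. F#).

D

bII in A minor has root Bb; the chord is Bb-D-F.
The figure 6 means first inversion — the third is in the bass.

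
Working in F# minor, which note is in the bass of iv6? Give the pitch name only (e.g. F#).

iv in F# minor has root B; the chord is B-D-F#.
The figure 6 means first inversion — the third is in the bass.

D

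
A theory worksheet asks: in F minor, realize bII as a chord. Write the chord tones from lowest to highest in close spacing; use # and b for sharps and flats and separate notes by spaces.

Scale degree 2 in F minor is G; lowering it a half step gives Gb. bII is the Neapolitan chord — a major triad on the lowered second degree.
So the chord is Gb-Bb-Db.

Gb Bb Db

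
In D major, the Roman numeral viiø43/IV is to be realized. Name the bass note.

C

The applied chord viiø43/IV is rooted on F#: F#-A-C-E.
The figure 43 means second inversion — the fifth is in the bass.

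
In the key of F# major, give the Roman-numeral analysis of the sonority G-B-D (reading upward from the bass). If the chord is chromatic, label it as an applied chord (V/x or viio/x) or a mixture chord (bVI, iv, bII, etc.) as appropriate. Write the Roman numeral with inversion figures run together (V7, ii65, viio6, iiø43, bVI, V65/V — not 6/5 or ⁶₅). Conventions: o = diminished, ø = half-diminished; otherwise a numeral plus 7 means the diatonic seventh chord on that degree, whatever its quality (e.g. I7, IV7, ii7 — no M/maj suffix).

The pitches G-B-D form a major triad rooted on G.
G is the lowered second degree of F# major (diatonic 2 would be G#). This is the Neapolitan chord — a major triad on the lowered second degree.

bII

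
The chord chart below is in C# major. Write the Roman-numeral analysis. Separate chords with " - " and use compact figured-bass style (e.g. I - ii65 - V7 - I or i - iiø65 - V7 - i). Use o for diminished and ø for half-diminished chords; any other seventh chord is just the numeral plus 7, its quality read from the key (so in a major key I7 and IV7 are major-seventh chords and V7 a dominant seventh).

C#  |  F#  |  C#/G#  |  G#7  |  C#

C#: root C# is the tonic; major triad there is I.
F#: root F# is the subdominant; major triad there is IV.
C#/G#: major triad on C# = scale degree 1 → I64.
G#7: dominant seventh chord on G# = scale degree 5 → V7.
C#: major triad on C# = scale degree 1 → I.

I - IV - I64 - V7 - I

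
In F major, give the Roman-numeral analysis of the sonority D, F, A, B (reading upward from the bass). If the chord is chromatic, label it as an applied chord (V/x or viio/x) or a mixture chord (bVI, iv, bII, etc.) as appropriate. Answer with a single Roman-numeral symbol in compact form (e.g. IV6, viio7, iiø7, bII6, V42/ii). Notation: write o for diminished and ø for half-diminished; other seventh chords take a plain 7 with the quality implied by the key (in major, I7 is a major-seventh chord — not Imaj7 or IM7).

The pitches B-D-F-A form a half-diminished seventh chord rooted on B.
B sits a half step below C (V in F major); a diminished chord there is the applied leading-tone chord of V.
With D in the bass the chord is in first inversion, so the figured bass is 65.

viiø65/V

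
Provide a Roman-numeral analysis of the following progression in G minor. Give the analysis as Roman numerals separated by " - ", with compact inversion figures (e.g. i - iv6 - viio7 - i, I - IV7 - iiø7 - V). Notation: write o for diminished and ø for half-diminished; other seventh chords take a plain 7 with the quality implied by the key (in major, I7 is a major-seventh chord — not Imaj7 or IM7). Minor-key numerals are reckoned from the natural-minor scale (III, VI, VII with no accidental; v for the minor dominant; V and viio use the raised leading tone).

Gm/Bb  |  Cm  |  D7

i6 - iv - V7

Gm/Bb: root G is the tonic; minor triad there is i6.
Cm: root C is the subdominant; minor triad there is iv.
D7: dominant seventh chord on D = scale degree 5 → V7.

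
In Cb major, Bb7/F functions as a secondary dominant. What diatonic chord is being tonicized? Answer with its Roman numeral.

The chord is a dominant seventh chord on Bb.
A dominant resolves down a perfect fifth: Bb → Eb. In Cb major, Eb is scale degree 3, i.e. iii.

iii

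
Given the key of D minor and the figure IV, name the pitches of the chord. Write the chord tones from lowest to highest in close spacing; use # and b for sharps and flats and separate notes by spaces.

G B D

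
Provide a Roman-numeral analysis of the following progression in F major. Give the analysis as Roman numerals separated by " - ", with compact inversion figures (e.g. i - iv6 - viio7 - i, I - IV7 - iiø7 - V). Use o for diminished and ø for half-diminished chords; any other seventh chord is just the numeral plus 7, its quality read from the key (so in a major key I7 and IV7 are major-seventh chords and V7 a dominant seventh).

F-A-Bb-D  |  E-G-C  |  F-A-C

F-A-Bb-D has root Bb, degree 4 in F major, so IV43.
E-G-C has root C, degree 5 in F major, so V6.
F-A-C: major triad on F = scale degree 1 → I.

IV43 - V6 - I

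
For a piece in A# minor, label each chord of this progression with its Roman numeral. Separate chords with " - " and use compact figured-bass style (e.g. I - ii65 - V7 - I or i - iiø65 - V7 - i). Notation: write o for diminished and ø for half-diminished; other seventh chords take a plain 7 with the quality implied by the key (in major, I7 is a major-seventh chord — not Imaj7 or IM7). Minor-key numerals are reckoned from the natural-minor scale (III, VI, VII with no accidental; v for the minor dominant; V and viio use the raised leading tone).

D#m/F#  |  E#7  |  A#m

iv6 - V7 - i

D#m/F# has root D#, degree 4 in A# minor, so iv6.
E#7: root E# is the dominant; dominant seventh chord there is V7.
A#m: minor triad on A# = scale degree 1 → i.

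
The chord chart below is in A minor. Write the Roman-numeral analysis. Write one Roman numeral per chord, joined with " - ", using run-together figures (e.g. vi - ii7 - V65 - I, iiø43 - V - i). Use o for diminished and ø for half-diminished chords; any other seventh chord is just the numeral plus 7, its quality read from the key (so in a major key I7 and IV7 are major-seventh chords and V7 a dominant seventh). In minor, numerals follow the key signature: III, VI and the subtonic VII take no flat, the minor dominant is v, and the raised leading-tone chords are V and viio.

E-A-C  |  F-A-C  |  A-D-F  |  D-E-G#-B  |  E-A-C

i64 - VI - iv64 - V42 - i64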